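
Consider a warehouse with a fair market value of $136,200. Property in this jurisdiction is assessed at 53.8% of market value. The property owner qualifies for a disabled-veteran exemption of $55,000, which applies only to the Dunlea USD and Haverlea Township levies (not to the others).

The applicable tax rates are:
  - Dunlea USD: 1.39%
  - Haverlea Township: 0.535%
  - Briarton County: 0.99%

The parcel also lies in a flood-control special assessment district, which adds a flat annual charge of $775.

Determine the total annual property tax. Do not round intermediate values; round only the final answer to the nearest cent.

$1,852.23

Assessed value = $136,200 × 0.538 = $73,275.6
Dunlea USD: ($73,275.6 − $55,000) × 0.0139 = $18,275.6 × 0.0139 = $254.03084
Haverlea Township: ($73,275.6 − $55,000) × 0.00535 = $18,275.6 × 0.00535 = $97.77446
Briarton County: $73,275.6 × 0.0099 = $725.42844
Levies subtotal = $1,077.23374
Total = $1,077.23374 + $775 = $1,852.23374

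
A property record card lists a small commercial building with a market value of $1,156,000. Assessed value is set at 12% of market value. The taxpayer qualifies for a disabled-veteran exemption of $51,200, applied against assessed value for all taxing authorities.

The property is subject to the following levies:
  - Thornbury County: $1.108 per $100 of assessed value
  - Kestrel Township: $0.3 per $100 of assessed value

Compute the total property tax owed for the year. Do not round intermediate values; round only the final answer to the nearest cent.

$1,232.28

Assessed value = $1,156,000 × 0.12 = $138,720
Taxable value = $138,720 − $51,200 = $87,520
Thornbury County: $87,520 × 0.01108 = $969.7216
Kestrel Township: $87,520 × 0.003 = $262.56
Total = $969.7216 + $262.56 = $1,232.2816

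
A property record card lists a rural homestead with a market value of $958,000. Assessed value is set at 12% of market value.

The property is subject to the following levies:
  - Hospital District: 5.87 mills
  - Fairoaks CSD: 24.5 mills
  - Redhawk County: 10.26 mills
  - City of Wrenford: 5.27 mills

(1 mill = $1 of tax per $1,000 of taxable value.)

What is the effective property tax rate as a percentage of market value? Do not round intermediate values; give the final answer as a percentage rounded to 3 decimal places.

0.551%

Assessed value = $958,000 × 0.12 = $114,960
Hospital District: $114,960 × 0.00587 = $674.8152
Fairoaks CSD: $114,960 × 0.0245 = $2,816.52
Redhawk County: $114,960 × 0.01026 = $1,179.4896
City of Wrenford: $114,960 × 0.00527 = $605.8392
Total tax = $5,276.664
Effective rate = $5,276.664 ÷ $958,000 = 0.551% of market value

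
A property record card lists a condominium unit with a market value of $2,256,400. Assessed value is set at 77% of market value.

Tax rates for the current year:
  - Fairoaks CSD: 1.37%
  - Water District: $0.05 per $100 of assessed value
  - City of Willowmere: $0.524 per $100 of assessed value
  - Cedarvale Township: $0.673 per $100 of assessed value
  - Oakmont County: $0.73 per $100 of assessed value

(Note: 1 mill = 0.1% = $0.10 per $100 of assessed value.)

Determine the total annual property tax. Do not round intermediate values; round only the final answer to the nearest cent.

Assessed value = $2,256,400 × 0.77 = $1,737,428
Fairoaks CSD: $1,737,428 × 0.0137 = $23,802.7636
Water District: $1,737,428 × 0.0005 = $868.714
City of Willowmere: $1,737,428 × 0.00524 = $9,104.12272
Cedarvale Township: $1,737,428 × 0.00673 = $11,692.89044
Oakmont County: $1,737,428 × 0.0073 = $12,683.2244
Total = $58,151.71516

$58,151.72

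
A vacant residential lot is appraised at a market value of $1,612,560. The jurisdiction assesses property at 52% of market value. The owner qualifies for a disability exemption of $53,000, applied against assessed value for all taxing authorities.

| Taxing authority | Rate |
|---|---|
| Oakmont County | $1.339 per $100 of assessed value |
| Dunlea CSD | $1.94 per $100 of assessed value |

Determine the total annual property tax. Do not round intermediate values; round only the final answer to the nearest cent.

$25,757.57

Assessed value = $1,612,560 × 0.52 = $838,531.2
Taxable value = $838,531.2 − $53,000 = $785,531.2
Oakmont County: $785,531.2 × 0.01339 = $10,518.262768
Dunlea CSD: $785,531.2 × 0.0194 = $15,239.30528
Total = $10,518.262768 + $15,239.30528 = $25,757.568048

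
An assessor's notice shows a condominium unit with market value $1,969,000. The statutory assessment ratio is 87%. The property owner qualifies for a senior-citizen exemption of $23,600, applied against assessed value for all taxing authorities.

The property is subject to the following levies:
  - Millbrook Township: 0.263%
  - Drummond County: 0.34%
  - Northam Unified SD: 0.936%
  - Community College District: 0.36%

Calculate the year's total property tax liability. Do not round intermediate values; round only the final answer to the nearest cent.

Assessed value = $1,969,000 × 0.87 = $1,713,030
Taxable value = $1,713,030 − $23,600 = $1,689,430
Millbrook Township: $1,689,430 × 0.00263 = $4,443.2009
Drummond County: $1,689,430 × 0.0034 = $5,744.062
Northam Unified SD: $1,689,430 × 0.00936 = $15,813.0648
Community College District: $1,689,430 × 0.0036 = $6,081.948
Total = $4,443.2009 + $5,744.062 + $15,813.0648 + $6,081.948 = $32,082.2757

$32,082.28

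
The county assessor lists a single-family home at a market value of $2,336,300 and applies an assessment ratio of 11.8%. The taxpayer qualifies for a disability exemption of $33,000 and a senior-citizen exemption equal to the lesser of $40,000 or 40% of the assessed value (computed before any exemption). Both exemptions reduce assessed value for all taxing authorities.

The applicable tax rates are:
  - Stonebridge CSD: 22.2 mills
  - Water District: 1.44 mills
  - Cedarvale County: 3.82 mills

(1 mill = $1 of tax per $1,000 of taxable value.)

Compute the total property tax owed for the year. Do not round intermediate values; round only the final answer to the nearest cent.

Assessed value = $2,336,300 × 0.118 = $275,683.4
Senior-citizen exemption = min($40,000, 40% × $275,683.4) = min($40,000, $110,273.36) = $40,000 (dollar cap binds)
Taxable value = $275,683.4 − $33,000 − $40,000 = $202,683.4
Stonebridge CSD: $202,683.4 × 0.0222 = $4,499.57148
Water District: $202,683.4 × 0.00144 = $291.864096
Cedarvale County: $202,683.4 × 0.00382 = $774.250588
Total = $5,565.686164

$5,565.69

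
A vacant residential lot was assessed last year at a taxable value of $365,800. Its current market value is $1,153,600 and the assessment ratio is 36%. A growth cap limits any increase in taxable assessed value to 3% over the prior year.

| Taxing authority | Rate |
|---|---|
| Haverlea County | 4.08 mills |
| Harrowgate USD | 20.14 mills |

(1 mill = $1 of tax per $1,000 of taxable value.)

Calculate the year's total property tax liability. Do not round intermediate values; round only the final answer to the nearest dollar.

$9,125

Uncapped assessed value = $1,153,600 × 0.36 = $415,296
Cap limit = $365,800 × 1.03 = $376,774
Taxable assessed value = min($415,296, $376,774) = $376,774 (cap binds)
Haverlea County: $376,774 × 0.00408 = $1,537.23792
Harrowgate USD: $376,774 × 0.02014 = $7,588.22836
Total = $9,125.46628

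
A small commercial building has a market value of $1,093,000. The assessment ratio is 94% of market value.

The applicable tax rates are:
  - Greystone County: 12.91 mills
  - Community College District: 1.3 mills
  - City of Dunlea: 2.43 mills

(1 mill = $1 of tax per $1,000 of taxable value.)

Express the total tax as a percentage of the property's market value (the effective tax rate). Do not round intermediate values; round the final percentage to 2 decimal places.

Assessed value = $1,093,000 × 0.94 = $1,027,420
Greystone County: $1,027,420 × 0.01291 = $13,263.9922
Community College District: $1,027,420 × 0.0013 = $1,335.646
City of Dunlea: $1,027,420 × 0.00243 = $2,496.6306
Total tax = $17,096.2688
Effective rate = $17,096.2688 ÷ $1,093,000 = 1.56% of market value

1.56%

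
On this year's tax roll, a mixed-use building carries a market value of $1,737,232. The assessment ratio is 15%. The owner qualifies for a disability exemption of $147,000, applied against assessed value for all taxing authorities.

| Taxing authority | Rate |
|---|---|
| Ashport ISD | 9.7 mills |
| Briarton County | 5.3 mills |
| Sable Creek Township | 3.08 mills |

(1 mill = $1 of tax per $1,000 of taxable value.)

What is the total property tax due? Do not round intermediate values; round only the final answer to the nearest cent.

$2,053.61

Assessed value = $1,737,232 × 0.15 = $260,584.8
Taxable value = $260,584.8 − $147,000 = $113,584.8
Ashport ISD: $113,584.8 × 0.0097 = $1,101.77256
Briarton County: $113,584.8 × 0.0053 = $601.99944
Sable Creek Township: $113,584.8 × 0.00308 = $349.841184
Total = $1,101.77256 + $601.99944 + $349.841184 = $2,053.613184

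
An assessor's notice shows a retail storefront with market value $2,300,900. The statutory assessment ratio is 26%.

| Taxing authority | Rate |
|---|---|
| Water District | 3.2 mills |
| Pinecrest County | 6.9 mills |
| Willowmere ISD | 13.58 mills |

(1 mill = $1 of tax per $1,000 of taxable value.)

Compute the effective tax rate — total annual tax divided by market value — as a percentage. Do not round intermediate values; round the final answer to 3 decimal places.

0.616%

Assessed value = $2,300,900 × 0.26 = $598,234
Water District: $598,234 × 0.0032 = $1,914.3488
Pinecrest County: $598,234 × 0.0069 = $4,127.8146
Willowmere ISD: $598,234 × 0.01358 = $8,124.01772
Total tax = $14,166.18112
Effective rate = $14,166.18112 ÷ $2,300,900 = 0.616% of market value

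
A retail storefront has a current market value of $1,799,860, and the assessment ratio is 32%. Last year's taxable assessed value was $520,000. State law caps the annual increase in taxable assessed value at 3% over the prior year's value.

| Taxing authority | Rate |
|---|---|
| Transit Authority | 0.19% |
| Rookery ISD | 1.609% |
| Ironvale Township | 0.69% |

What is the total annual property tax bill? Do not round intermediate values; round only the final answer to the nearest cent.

$13,331.08

Uncapped assessed value = $1,799,860 × 0.32 = $575,955.2
Cap limit = $520,000 × 1.03 = $535,600
Taxable assessed value = min($575,955.2, $535,600) = $535,600 (cap binds)
Transit Authority: $535,600 × 0.0019 = $1,017.64
Rookery ISD: $535,600 × 0.01609 = $8,617.804
Ironvale Township: $535,600 × 0.0069 = $3,695.64
Total = $13,331.084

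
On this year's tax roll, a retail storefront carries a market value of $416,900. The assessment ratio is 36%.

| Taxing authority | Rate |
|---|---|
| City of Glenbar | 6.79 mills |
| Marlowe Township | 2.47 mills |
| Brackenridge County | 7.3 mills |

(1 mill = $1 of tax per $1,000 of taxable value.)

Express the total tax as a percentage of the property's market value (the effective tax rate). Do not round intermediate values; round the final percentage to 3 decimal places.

Assessed value = $416,900 × 0.36 = $150,084
City of Glenbar: $150,084 × 0.00679 = $1,019.07036
Marlowe Township: $150,084 × 0.00247 = $370.70748
Brackenridge County: $150,084 × 0.0073 = $1,095.6132
Total tax = $2,485.39104
Effective rate = $2,485.39104 ÷ $416,900 = 0.596% of market value

0.596%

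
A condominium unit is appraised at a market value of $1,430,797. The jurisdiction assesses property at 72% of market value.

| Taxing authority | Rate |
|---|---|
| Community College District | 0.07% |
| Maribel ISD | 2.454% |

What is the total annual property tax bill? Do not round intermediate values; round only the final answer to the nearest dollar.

$26,002

Assessed value = $1,430,797 × 0.72 = $1,030,173.84
Community College District: $1,030,173.84 × 0.0007 = $721.121688
Maribel ISD: $1,030,173.84 × 0.02454 = $25,280.4660336
Total = $721.121688 + $25,280.4660336 = $26,001.5877216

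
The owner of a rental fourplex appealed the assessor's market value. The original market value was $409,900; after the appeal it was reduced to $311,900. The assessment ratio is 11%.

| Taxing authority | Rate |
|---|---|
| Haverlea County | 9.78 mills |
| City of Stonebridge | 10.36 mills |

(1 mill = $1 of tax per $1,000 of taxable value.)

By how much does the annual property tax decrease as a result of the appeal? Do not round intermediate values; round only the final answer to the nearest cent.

$217.11

Old assessed value = $409,900 × 0.11 = $45,089
New assessed value = $311,900 × 0.11 = $34,309
Combined rate = 0.00978 + 0.01036 = 0.02014
Old tax = $45,089 × 0.02014 = $908.09246
New tax = $34,309 × 0.02014 = $690.98326
Reduction = $908.09246 − $690.98326 = $217.1092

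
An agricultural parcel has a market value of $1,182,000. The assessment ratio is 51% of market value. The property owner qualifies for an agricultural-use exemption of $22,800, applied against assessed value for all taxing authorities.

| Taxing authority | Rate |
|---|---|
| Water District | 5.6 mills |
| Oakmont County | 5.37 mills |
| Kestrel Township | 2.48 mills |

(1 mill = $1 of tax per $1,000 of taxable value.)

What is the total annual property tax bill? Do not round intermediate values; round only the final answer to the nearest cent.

$7,801.27

Assessed value = $1,182,000 × 0.51 = $602,820
Taxable value = $602,820 − $22,800 = $580,020
Water District: $580,020 × 0.0056 = $3,248.112
Oakmont County: $580,020 × 0.00537 = $3,114.7074
Kestrel Township: $580,020 × 0.00248 = $1,438.4496
Total = $3,248.112 + $3,114.7074 + $1,438.4496 = $7,801.269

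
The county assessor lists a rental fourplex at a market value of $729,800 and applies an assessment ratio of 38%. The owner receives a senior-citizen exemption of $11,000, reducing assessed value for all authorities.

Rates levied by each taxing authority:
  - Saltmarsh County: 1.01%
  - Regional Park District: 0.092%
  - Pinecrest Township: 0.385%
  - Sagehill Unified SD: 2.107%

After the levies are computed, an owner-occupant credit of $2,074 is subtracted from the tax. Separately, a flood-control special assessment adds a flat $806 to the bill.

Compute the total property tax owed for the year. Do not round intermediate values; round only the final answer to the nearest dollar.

Assessed value = $729,800 × 0.38 = $277,324
Taxable value = $277,324 − $11,000 = $266,324
Saltmarsh County: $266,324 × 0.0101 = $2,689.8724
Regional Park District: $266,324 × 0.00092 = $245.01808
Pinecrest Township: $266,324 × 0.00385 = $1,025.3474
Sagehill Unified SD: $266,324 × 0.02107 = $5,611.44668
Levies subtotal = $9,571.68456
After credit = $9,571.68456 − $2,074 = $7,497.68456
Total = $7,497.68456 + $806 = $8,303.68456

$8,304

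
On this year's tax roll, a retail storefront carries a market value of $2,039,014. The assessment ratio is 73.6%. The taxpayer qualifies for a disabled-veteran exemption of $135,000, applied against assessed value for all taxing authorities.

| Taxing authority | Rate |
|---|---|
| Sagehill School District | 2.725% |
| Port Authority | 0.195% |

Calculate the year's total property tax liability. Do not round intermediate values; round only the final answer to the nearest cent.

Assessed value = $2,039,014 × 0.736 = $1,500,714.304
Taxable value = $1,500,714.304 − $135,000 = $1,365,714.304
Sagehill School District: $1,365,714.304 × 0.02725 = $37,215.714784
Port Authority: $1,365,714.304 × 0.00195 = $2,663.1428928
Total = $37,215.714784 + $2,663.1428928 = $39,878.8576768

$39,878.86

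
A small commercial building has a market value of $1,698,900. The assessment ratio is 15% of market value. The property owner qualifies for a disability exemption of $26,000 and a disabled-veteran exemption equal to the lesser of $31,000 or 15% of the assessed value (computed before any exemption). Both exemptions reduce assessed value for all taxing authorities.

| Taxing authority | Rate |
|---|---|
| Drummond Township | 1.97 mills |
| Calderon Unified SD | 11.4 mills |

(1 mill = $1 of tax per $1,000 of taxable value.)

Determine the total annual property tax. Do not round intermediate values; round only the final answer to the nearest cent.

$2,645.05

Assessed value = $1,698,900 × 0.15 = $254,835
Disabled-veteran exemption = min($31,000, 15% × $254,835) = min($31,000, $38,225.25) = $31,000 (dollar cap binds)
Taxable value = $254,835 − $26,000 − $31,000 = $197,835
Drummond Township: $197,835 × 0.00197 = $389.73495
Calderon Unified SD: $197,835 × 0.0114 = $2,255.319
Total = $2,645.05395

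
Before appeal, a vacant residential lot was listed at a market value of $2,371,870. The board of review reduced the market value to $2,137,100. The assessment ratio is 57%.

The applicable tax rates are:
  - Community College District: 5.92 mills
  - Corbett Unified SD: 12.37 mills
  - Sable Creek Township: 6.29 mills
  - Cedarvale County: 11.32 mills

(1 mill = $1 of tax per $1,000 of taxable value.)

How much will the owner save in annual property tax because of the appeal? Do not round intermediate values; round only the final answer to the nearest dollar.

$4,804

Old assessed value = $2,371,870 × 0.57 = $1,351,965.9
New assessed value = $2,137,100 × 0.57 = $1,218,147
Combined rate = 0.00592 + 0.01237 + 0.00629 + 0.01132 = 0.0359
Old tax = $1,351,965.9 × 0.0359 = $48,535.57581
New tax = $1,218,147 × 0.0359 = $43,731.4773
Reduction = $48,535.57581 − $43,731.4773 = $4,804.09851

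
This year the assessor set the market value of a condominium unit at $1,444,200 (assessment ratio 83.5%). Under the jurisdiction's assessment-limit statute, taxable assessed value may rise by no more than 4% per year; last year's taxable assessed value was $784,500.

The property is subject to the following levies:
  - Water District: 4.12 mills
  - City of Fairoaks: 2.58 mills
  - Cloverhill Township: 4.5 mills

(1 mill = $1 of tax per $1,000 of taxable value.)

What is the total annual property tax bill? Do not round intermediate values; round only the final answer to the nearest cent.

Uncapped assessed value = $1,444,200 × 0.835 = $1,205,907
Cap limit = $784,500 × 1.04 = $815,880
Taxable assessed value = min($1,205,907, $815,880) = $815,880 (cap binds)
Water District: $815,880 × 0.00412 = $3,361.4256
City of Fairoaks: $815,880 × 0.00258 = $2,104.9704
Cloverhill Township: $815,880 × 0.0045 = $3,671.46
Total = $9,137.856

$9,137.86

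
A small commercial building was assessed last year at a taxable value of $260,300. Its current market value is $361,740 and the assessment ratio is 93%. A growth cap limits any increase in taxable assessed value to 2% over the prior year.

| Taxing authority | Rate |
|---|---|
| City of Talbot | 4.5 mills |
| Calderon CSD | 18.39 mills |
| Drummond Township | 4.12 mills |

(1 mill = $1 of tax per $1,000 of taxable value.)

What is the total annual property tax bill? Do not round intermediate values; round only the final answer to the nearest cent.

Uncapped assessed value = $361,740 × 0.93 = $336,418.2
Cap limit = $260,300 × 1.02 = $265,506
Taxable assessed value = min($336,418.2, $265,506) = $265,506 (cap binds)
City of Talbot: $265,506 × 0.0045 = $1,194.777
Calderon CSD: $265,506 × 0.01839 = $4,882.65534
Drummond Township: $265,506 × 0.00412 = $1,093.88472
Total = $7,171.31706

$7,171.32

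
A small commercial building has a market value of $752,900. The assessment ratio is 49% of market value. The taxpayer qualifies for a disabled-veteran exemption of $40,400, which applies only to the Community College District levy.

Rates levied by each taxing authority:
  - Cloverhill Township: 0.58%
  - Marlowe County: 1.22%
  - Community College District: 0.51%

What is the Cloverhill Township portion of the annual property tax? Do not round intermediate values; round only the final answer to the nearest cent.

Assessed value = $752,900 × 0.49 = $368,921
Cloverhill Township taxable value = $368,921 (exemption does not apply)
Cloverhill Township levy = $368,921 × 0.0058 = $2,139.7418

$2,139.74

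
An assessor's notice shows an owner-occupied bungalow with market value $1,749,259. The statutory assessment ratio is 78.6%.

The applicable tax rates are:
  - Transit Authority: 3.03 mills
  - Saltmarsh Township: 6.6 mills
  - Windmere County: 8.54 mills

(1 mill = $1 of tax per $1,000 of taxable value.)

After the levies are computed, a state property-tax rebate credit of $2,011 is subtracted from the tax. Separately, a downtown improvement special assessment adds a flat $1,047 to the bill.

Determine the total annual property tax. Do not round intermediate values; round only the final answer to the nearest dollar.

$24,018

Assessed value = $1,749,259 × 0.786 = $1,374,917.574
Transit Authority: $1,374,917.574 × 0.00303 = $4,166.00024922
Saltmarsh Township: $1,374,917.574 × 0.0066 = $9,074.4559884
Windmere County: $1,374,917.574 × 0.00854 = $11,741.79608196
Levies subtotal = $24,982.25231958
After credit = $24,982.25231958 − $2,011 = $22,971.25231958
Total = $22,971.25231958 + $1,047 = $24,018.25231958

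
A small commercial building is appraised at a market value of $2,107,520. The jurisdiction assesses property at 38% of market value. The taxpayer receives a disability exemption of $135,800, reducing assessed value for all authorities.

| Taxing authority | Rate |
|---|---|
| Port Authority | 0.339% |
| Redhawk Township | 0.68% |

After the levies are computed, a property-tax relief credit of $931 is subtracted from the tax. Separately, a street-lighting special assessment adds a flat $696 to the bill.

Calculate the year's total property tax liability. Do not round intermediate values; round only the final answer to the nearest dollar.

Assessed value = $2,107,520 × 0.38 = $800,857.6
Taxable value = $800,857.6 − $135,800 = $665,057.6
Port Authority: $665,057.6 × 0.00339 = $2,254.545264
Redhawk Township: $665,057.6 × 0.0068 = $4,522.39168
Levies subtotal = $6,776.936944
After credit = $6,776.936944 − $931 = $5,845.936944
Total = $5,845.936944 + $696 = $6,541.936944

$6,542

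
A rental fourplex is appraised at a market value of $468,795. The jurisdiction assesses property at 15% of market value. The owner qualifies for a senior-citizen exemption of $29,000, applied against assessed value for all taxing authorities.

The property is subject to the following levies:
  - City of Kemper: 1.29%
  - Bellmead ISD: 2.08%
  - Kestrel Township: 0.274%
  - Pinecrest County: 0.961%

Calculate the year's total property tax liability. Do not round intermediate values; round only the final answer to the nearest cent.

$1,902.75

Assessed value = $468,795 × 0.15 = $70,319.25
Taxable value = $70,319.25 − $29,000 = $41,319.25
City of Kemper: $41,319.25 × 0.0129 = $533.018325
Bellmead ISD: $41,319.25 × 0.0208 = $859.4404
Kestrel Township: $41,319.25 × 0.00274 = $113.214745
Pinecrest County: $41,319.25 × 0.00961 = $397.0779925
Total = $533.018325 + $859.4404 + $113.214745 + $397.0779925 = $1,902.7514625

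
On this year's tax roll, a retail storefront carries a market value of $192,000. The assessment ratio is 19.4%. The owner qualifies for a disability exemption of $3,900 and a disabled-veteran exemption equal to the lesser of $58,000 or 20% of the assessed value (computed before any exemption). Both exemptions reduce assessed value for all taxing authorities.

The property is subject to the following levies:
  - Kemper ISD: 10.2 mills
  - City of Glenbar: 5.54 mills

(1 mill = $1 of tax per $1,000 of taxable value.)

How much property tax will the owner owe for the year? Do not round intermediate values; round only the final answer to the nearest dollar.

$408

Assessed value = $192,000 × 0.194 = $37,248
Disabled-veteran exemption = min($58,000, 20% × $37,248) = min($58,000, $7,449.6) = $7,449.6 (percentage binds)
Taxable value = $37,248 − $3,900 − $7,449.6 = $25,898.4
Kemper ISD: $25,898.4 × 0.0102 = $264.16368
City of Glenbar: $25,898.4 × 0.00554 = $143.477136
Total = $407.640816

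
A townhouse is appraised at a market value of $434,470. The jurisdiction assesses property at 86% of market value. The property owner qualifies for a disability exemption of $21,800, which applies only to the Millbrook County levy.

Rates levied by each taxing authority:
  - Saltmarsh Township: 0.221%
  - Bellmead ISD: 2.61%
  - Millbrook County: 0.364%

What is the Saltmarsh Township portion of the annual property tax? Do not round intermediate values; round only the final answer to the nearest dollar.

$826

Assessed value = $434,470 × 0.86 = $373,644.2
Saltmarsh Township taxable value = $373,644.2 (exemption does not apply)
Saltmarsh Township levy = $373,644.2 × 0.00221 = $825.753682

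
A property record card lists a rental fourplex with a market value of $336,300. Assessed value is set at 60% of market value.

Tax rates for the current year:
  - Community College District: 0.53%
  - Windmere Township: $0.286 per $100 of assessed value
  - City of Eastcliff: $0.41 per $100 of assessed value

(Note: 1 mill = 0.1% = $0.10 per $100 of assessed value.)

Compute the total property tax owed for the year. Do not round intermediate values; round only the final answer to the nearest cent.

$2,473.82

Assessed value = $336,300 × 0.6 = $201,780
Community College District: $201,780 × 0.0053 = $1,069.434
Windmere Township: $201,780 × 0.00286 = $577.0908
City of Eastcliff: $201,780 × 0.0041 = $827.298
Total = $2,473.8228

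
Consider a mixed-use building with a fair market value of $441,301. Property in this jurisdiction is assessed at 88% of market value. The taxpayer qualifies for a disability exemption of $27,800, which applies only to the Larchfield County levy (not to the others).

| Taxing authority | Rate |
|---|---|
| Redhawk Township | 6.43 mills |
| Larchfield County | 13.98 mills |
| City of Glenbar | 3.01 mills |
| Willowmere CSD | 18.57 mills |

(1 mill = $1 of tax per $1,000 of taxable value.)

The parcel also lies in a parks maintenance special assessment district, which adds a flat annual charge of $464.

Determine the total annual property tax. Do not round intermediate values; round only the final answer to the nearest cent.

$16,381.96

Assessed value = $441,301 × 0.88 = $388,344.88
Redhawk Township: $388,344.88 × 0.00643 = $2,497.0575784
Larchfield County: ($388,344.88 − $27,800) × 0.01398 = $360,544.88 × 0.01398 = $5,040.4174224
City of Glenbar: $388,344.88 × 0.00301 = $1,168.9180888
Willowmere CSD: $388,344.88 × 0.01857 = $7,211.5644216
Levies subtotal = $15,917.9575112
Total = $15,917.9575112 + $464 = $16,381.9575112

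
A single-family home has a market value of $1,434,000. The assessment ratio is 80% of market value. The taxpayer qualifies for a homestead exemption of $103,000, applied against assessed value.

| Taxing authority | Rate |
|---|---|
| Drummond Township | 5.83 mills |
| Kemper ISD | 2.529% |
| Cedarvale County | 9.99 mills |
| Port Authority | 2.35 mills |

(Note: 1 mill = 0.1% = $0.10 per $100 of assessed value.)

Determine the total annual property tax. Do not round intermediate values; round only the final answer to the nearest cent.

Assessed value = $1,434,000 × 0.8 = $1,147,200
Taxable value = $1,147,200 − $103,000 = $1,044,200
Drummond Township: $1,044,200 × 0.00583 = $6,087.686
Kemper ISD: $1,044,200 × 0.02529 = $26,407.818
Cedarvale County: $1,044,200 × 0.00999 = $10,431.558
Port Authority: $1,044,200 × 0.00235 = $2,453.87
Total = $45,380.932

$45,380.93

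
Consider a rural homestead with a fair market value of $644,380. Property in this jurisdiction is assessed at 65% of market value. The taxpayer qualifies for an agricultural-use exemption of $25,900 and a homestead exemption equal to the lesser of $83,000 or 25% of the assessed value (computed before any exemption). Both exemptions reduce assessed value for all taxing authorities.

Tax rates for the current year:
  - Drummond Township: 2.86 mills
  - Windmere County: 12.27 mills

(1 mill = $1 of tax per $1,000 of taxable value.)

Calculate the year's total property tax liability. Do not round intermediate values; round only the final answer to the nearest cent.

$4,689.50

Assessed value = $644,380 × 0.65 = $418,847
Homestead exemption = min($83,000, 25% × $418,847) = min($83,000, $104,711.75) = $83,000 (dollar cap binds)
Taxable value = $418,847 − $25,900 − $83,000 = $309,947
Drummond Township: $309,947 × 0.00286 = $886.44842
Windmere County: $309,947 × 0.01227 = $3,803.04969
Total = $4,689.49811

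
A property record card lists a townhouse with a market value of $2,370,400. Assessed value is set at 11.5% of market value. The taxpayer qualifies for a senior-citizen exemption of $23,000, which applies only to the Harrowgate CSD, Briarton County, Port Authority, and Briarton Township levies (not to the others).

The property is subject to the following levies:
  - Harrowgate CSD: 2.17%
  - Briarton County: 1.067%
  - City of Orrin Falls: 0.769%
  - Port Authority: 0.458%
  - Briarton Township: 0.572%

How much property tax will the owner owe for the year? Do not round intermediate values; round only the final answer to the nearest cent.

$12,746.52

Assessed value = $2,370,400 × 0.115 = $272,596
Harrowgate CSD: ($272,596 − $23,000) × 0.0217 = $249,596 × 0.0217 = $5,416.2332
Briarton County: ($272,596 − $23,000) × 0.01067 = $249,596 × 0.01067 = $2,663.18932
City of Orrin Falls: $272,596 × 0.00769 = $2,096.26324
Port Authority: ($272,596 − $23,000) × 0.00458 = $249,596 × 0.00458 = $1,143.14968
Briarton Township: ($272,596 − $23,000) × 0.00572 = $249,596 × 0.00572 = $1,427.68912
Total = $12,746.52456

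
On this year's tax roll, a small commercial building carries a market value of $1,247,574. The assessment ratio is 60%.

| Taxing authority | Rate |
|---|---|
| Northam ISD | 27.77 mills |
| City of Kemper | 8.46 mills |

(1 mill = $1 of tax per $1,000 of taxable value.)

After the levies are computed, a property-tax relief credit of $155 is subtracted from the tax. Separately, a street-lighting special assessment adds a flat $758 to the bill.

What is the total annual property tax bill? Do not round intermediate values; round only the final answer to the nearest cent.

$27,722.76

Assessed value = $1,247,574 × 0.6 = $748,544.4
Northam ISD: $748,544.4 × 0.02777 = $20,787.077988
City of Kemper: $748,544.4 × 0.00846 = $6,332.685624
Levies subtotal = $27,119.763612
After credit = $27,119.763612 − $155 = $26,964.763612
Total = $26,964.763612 + $758 = $27,722.763612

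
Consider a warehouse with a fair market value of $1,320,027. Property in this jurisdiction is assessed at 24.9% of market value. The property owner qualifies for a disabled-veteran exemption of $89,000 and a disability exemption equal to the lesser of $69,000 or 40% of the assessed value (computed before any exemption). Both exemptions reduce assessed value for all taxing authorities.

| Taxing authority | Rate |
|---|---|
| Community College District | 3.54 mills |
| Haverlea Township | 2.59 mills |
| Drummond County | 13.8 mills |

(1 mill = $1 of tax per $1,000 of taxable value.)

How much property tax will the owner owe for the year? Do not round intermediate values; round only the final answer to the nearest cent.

Assessed value = $1,320,027 × 0.249 = $328,686.723
Disability exemption = min($69,000, 40% × $328,686.723) = min($69,000, $131,474.6892) = $69,000 (dollar cap binds)
Taxable value = $328,686.723 − $89,000 − $69,000 = $170,686.723
Community College District: $170,686.723 × 0.00354 = $604.23099942
Haverlea Township: $170,686.723 × 0.00259 = $442.07861257
Drummond County: $170,686.723 × 0.0138 = $2,355.4767774
Total = $3,401.78638939

$3,401.79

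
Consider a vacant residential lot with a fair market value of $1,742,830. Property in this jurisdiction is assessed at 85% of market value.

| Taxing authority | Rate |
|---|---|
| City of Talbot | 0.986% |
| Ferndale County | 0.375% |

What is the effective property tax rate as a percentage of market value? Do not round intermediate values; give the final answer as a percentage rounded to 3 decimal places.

Assessed value = $1,742,830 × 0.85 = $1,481,405.5
City of Talbot: $1,481,405.5 × 0.00986 = $14,606.65823
Ferndale County: $1,481,405.5 × 0.00375 = $5,555.270625
Total tax = $20,161.928855
Effective rate = $20,161.928855 ÷ $1,742,830 = 1.157% of market value

1.157%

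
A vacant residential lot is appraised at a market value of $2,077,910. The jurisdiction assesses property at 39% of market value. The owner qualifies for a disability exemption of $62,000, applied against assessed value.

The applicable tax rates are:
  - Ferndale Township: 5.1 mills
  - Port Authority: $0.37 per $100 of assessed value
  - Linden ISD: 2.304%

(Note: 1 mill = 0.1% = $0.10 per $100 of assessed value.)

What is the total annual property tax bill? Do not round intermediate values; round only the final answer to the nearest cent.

$23,828.58

Assessed value = $2,077,910 × 0.39 = $810,384.9
Taxable value = $810,384.9 − $62,000 = $748,384.9
Ferndale Township: $748,384.9 × 0.0051 = $3,816.76299
Port Authority: $748,384.9 × 0.0037 = $2,769.02413
Linden ISD: $748,384.9 × 0.02304 = $17,242.788096
Total = $23,828.575216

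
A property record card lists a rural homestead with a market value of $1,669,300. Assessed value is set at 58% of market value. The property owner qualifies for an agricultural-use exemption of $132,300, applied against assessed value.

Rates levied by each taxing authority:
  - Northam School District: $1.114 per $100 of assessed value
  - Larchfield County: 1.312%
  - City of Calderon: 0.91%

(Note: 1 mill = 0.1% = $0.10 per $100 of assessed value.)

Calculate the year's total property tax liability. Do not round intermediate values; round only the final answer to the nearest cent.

$27,885.42

Assessed value = $1,669,300 × 0.58 = $968,194
Taxable value = $968,194 − $132,300 = $835,894
Northam School District: $835,894 × 0.01114 = $9,311.85916
Larchfield County: $835,894 × 0.01312 = $10,966.92928
City of Calderon: $835,894 × 0.0091 = $7,606.6354
Total = $27,885.42384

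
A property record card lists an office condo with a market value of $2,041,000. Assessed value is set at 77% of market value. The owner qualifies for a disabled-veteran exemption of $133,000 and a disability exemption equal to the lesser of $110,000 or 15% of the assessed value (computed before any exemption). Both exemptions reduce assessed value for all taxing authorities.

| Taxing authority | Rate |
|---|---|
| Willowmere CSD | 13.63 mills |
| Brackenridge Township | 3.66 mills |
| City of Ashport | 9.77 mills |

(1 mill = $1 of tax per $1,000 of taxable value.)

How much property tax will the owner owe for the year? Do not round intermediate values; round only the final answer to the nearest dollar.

Assessed value = $2,041,000 × 0.77 = $1,571,570
Disability exemption = min($110,000, 15% × $1,571,570) = min($110,000, $235,735.5) = $110,000 (dollar cap binds)
Taxable value = $1,571,570 − $133,000 − $110,000 = $1,328,570
Willowmere CSD: $1,328,570 × 0.01363 = $18,108.4091
Brackenridge Township: $1,328,570 × 0.00366 = $4,862.5662
City of Ashport: $1,328,570 × 0.00977 = $12,980.1289
Total = $35,951.1042

$35,951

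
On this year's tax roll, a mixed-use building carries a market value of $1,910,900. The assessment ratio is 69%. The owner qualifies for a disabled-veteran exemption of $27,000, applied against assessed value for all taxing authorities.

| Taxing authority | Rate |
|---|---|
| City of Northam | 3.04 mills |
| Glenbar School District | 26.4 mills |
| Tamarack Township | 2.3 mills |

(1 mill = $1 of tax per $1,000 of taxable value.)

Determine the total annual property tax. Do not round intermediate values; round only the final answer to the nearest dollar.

$40,993

Assessed value = $1,910,900 × 0.69 = $1,318,521
Taxable value = $1,318,521 − $27,000 = $1,291,521
City of Northam: $1,291,521 × 0.00304 = $3,926.22384
Glenbar School District: $1,291,521 × 0.0264 = $34,096.1544
Tamarack Township: $1,291,521 × 0.0023 = $2,970.4983
Total = $3,926.22384 + $34,096.1544 + $2,970.4983 = $40,992.87654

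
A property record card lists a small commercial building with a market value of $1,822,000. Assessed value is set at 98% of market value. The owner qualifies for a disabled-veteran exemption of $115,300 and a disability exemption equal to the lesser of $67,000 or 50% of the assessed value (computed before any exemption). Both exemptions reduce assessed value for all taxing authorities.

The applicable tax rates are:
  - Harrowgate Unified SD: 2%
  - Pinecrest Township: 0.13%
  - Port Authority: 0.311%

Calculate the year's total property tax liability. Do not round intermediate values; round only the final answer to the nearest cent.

$39,135.58

Assessed value = $1,822,000 × 0.98 = $1,785,560
Disability exemption = min($67,000, 50% × $1,785,560) = min($67,000, $892,780) = $67,000 (dollar cap binds)
Taxable value = $1,785,560 − $115,300 − $67,000 = $1,603,260
Harrowgate Unified SD: $1,603,260 × 0.02 = $32,065.2
Pinecrest Township: $1,603,260 × 0.0013 = $2,084.238
Port Authority: $1,603,260 × 0.00311 = $4,986.1386
Total = $39,135.5766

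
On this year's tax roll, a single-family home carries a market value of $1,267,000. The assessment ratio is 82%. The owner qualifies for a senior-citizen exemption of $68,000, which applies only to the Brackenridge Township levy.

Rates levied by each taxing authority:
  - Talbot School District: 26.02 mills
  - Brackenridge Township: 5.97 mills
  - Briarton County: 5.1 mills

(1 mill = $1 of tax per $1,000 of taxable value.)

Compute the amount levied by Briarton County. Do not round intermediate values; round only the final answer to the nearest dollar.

$5,299

Assessed value = $1,267,000 × 0.82 = $1,038,940
Briarton County taxable value = $1,038,940 (exemption does not apply)
Briarton County levy = $1,038,940 × 0.0051 = $5,298.594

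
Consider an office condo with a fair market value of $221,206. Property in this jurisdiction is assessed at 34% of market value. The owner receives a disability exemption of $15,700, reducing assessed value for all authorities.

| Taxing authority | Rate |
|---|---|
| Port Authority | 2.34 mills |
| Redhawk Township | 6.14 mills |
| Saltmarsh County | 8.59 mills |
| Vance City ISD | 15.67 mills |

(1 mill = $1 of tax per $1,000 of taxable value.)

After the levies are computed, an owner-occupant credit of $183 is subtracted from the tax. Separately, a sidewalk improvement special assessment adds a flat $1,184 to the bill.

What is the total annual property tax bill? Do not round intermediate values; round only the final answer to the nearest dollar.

$2,949

Assessed value = $221,206 × 0.34 = $75,210.04
Taxable value = $75,210.04 − $15,700 = $59,510.04
Port Authority: $59,510.04 × 0.00234 = $139.2534936
Redhawk Township: $59,510.04 × 0.00614 = $365.3916456
Saltmarsh County: $59,510.04 × 0.00859 = $511.1912436
Vance City ISD: $59,510.04 × 0.01567 = $932.5223268
Levies subtotal = $1,948.3587096
After credit = $1,948.3587096 − $183 = $1,765.3587096
Total = $1,765.3587096 + $1,184 = $2,949.3587096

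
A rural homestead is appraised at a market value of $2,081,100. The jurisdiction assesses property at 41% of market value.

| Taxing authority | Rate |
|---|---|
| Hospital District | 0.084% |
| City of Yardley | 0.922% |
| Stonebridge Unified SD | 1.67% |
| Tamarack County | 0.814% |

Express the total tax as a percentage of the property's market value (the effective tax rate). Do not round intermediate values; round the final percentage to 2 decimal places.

Assessed value = $2,081,100 × 0.41 = $853,251
Hospital District: $853,251 × 0.00084 = $716.73084
City of Yardley: $853,251 × 0.00922 = $7,866.97422
Stonebridge Unified SD: $853,251 × 0.0167 = $14,249.2917
Tamarack County: $853,251 × 0.00814 = $6,945.46314
Total tax = $29,778.4599
Effective rate = $29,778.4599 ÷ $2,081,100 = 1.43% of market value

1.43%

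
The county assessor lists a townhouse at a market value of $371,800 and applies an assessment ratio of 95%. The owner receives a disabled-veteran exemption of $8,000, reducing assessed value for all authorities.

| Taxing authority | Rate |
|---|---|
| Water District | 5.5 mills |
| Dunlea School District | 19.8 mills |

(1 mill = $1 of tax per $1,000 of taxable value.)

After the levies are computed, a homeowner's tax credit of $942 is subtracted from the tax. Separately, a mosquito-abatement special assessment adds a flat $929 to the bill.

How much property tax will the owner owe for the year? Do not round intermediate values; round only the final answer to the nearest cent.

Assessed value = $371,800 × 0.95 = $353,210
Taxable value = $353,210 − $8,000 = $345,210
Water District: $345,210 × 0.0055 = $1,898.655
Dunlea School District: $345,210 × 0.0198 = $6,835.158
Levies subtotal = $8,733.813
After credit = $8,733.813 − $942 = $7,791.813
Total = $7,791.813 + $929 = $8,720.813

$8,720.81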